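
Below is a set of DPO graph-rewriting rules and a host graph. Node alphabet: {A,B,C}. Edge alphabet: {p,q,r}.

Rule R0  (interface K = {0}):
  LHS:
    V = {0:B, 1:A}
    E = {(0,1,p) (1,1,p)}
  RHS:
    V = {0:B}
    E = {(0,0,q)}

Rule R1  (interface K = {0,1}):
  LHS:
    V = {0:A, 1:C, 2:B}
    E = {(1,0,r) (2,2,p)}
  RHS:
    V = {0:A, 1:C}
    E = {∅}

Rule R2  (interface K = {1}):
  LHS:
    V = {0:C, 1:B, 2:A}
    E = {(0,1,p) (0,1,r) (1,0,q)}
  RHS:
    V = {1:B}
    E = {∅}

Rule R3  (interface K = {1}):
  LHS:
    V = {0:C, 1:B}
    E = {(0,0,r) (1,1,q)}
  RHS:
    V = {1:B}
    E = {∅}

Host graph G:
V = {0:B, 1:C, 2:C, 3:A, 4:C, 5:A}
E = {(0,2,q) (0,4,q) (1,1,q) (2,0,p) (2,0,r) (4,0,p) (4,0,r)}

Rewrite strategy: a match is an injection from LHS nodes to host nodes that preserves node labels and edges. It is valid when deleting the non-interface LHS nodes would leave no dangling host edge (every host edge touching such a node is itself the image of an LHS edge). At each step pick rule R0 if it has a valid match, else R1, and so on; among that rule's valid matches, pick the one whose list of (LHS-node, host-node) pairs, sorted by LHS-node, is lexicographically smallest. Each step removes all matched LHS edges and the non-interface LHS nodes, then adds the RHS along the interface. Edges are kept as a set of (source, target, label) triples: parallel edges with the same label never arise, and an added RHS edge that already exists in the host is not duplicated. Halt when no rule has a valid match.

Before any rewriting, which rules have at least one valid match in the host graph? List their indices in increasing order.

R0: no valid match — LHS pattern not found
R1: no valid match — LHS pattern not found
R2: 4 valid matches — {0↦2, 1↦0, 2↦3}, {0↦2, 1↦0, 2↦5}, {0↦4, 1↦0, 2↦3} (+1 more)
R3: no valid match — LHS pattern not found

Answer: [R2]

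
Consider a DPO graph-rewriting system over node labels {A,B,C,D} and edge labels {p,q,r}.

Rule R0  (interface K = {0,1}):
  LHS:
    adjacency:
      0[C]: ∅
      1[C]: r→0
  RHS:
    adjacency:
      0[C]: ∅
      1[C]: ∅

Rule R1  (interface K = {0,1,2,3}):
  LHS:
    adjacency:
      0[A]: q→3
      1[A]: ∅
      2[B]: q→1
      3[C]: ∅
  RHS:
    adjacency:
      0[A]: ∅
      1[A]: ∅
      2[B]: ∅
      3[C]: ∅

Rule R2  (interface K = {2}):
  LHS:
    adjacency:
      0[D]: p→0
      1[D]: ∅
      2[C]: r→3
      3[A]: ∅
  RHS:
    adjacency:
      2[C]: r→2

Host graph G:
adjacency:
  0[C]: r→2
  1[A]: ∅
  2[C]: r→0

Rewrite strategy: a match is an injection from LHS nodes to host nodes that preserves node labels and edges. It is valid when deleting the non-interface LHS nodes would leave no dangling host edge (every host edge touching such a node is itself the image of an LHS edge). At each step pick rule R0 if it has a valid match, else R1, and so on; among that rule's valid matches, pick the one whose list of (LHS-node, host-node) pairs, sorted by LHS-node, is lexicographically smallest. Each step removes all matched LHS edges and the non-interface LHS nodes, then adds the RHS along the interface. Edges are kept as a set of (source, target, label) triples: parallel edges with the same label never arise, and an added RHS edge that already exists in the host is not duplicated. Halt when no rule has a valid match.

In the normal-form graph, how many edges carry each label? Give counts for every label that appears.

Answer: (no edges)

Derivation:
[0] host  ⇒  3 nodes, 2 edges  {0-r->2 2-r->0}
[1] R0 @ {0↦0, 1↦2}  ⇒  3 nodes, 1 edges  {0-r->2}
[2] R0 @ {0↦2, 1↦0}  ⇒  3 nodes, 0 edges  {∅}
normal form: no rule applies after step 2
NF edges: []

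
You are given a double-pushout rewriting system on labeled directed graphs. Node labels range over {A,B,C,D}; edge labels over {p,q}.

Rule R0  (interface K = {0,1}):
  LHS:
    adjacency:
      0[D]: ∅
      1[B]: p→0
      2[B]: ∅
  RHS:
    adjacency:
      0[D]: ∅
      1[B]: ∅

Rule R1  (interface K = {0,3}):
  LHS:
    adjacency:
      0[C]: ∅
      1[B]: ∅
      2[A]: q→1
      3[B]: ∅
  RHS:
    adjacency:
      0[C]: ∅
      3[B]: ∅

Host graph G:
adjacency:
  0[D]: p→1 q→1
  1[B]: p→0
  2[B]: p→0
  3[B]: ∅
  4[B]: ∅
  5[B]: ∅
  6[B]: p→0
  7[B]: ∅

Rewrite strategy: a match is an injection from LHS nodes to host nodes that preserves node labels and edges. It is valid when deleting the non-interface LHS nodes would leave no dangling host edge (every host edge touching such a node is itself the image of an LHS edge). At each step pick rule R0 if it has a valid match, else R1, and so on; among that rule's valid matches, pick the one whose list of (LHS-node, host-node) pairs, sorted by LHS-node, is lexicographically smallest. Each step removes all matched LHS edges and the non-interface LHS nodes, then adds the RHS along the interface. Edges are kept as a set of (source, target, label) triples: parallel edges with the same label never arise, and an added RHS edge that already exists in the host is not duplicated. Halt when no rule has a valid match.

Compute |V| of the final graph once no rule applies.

initial: |V|=8 |E|=5  E = 0-p->1 0-q->1 1-p->0 2-p->0 6-p->0
step 1: apply R0 at {0↦0, 1↦1, 2↦3}  → |V|=7 |E|=4  E = 0-p->1 0-q->1 2-p->0 6-p->0
step 2: apply R0 at {0↦0, 1↦2, 2↦4}  → |V|=6 |E|=3  E = 0-p->1 0-q->1 6-p->0
step 3: apply R0 at {0↦0, 1↦6, 2↦2}  → |V|=5 |E|=2  E = 0-p->1 0-q->1
normal form: no rule applies after step 3
NF nodes: {0:D, 1:B, 5:B, 6:B, 7:B}

Answer: 5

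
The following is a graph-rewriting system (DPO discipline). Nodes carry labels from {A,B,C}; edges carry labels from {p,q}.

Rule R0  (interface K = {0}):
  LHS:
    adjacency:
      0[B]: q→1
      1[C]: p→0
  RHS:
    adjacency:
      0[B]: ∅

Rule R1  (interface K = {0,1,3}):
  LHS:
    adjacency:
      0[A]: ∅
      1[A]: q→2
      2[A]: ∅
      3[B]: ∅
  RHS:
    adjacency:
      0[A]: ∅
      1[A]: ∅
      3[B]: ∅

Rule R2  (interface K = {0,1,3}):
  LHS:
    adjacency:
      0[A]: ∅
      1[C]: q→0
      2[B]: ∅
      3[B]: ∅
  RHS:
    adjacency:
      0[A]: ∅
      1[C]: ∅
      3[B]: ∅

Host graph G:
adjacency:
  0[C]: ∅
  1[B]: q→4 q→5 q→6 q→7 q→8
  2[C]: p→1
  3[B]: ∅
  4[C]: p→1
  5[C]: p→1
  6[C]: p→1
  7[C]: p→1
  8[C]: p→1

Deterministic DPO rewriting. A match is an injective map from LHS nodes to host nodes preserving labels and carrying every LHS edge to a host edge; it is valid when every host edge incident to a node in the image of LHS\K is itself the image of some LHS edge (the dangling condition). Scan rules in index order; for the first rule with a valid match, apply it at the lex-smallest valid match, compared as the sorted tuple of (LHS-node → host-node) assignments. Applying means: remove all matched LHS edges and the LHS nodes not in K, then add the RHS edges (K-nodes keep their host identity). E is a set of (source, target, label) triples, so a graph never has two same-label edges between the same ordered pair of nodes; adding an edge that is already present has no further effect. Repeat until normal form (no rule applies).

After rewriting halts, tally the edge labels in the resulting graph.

[0] host  ⇒  9 nodes, 11 edges  {1-q->4 1-q->5 1-q->6 1-q->7 1-q->8 2-p->1 4-p->1 5-p->1 6-p->1 7-p->1 8-p->1}
[1] R0 @ {0↦1, 1↦4}  ⇒  8 nodes, 9 edges  {1-q->5 1-q->6 1-q->7 1-q->8 2-p->1 5-p->1 6-p->1 7-p->1 8-p->1}
[2] R0 @ {0↦1, 1↦5}  ⇒  7 nodes, 7 edges  {1-q->6 1-q->7 1-q->8 2-p->1 6-p->1 7-p->1 8-p->1}
[3] R0 @ {0↦1, 1↦6}  ⇒  6 nodes, 5 edges  {1-q->7 1-q->8 2-p->1 7-p->1 8-p->1}
[4] R0 @ {0↦1, 1↦7}  ⇒  5 nodes, 3 edges  {1-q->8 2-p->1 8-p->1}
[5] R0 @ {0↦1, 1↦8}  ⇒  4 nodes, 1 edges  {2-p->1}
normal form: no rule applies after step 5
NF edges: [(2, 1, 'p')]

Answer: p:1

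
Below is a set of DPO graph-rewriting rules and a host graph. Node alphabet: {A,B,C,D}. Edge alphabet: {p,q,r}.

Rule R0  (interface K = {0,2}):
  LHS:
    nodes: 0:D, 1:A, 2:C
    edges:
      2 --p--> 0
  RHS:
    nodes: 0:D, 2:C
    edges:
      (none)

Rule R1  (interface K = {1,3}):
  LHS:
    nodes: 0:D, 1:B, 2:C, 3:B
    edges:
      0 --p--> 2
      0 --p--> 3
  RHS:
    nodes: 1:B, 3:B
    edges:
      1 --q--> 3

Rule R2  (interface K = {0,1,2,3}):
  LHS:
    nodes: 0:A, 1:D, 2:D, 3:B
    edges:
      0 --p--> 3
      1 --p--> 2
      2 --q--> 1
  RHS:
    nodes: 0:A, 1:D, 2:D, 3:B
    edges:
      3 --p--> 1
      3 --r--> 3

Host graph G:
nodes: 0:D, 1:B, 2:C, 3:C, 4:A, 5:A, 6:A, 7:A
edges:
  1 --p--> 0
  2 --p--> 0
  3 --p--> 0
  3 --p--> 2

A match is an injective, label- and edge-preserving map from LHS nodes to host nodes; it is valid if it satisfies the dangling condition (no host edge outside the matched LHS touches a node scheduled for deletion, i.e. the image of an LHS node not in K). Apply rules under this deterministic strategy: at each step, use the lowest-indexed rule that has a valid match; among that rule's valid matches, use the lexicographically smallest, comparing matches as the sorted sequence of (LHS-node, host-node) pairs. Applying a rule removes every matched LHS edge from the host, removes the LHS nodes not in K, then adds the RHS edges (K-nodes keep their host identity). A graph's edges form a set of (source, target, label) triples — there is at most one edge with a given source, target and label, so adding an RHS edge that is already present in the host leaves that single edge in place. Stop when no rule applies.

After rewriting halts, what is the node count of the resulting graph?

[0] host  ⇒  8 nodes, 4 edges  {1-p->0 2-p->0 3-p->0 3-p->2}
[1] R0 @ {0↦0, 1↦4, 2↦2}  ⇒  7 nodes, 3 edges  {1-p->0 3-p->0 3-p->2}
[2] R0 @ {0↦0, 1↦5, 2↦3}  ⇒  6 nodes, 2 edges  {1-p->0 3-p->2}
halt: no rule applies after step 2
NF nodes: {0:D, 1:B, 2:C, 3:C, 6:A, 7:A}

Answer: 6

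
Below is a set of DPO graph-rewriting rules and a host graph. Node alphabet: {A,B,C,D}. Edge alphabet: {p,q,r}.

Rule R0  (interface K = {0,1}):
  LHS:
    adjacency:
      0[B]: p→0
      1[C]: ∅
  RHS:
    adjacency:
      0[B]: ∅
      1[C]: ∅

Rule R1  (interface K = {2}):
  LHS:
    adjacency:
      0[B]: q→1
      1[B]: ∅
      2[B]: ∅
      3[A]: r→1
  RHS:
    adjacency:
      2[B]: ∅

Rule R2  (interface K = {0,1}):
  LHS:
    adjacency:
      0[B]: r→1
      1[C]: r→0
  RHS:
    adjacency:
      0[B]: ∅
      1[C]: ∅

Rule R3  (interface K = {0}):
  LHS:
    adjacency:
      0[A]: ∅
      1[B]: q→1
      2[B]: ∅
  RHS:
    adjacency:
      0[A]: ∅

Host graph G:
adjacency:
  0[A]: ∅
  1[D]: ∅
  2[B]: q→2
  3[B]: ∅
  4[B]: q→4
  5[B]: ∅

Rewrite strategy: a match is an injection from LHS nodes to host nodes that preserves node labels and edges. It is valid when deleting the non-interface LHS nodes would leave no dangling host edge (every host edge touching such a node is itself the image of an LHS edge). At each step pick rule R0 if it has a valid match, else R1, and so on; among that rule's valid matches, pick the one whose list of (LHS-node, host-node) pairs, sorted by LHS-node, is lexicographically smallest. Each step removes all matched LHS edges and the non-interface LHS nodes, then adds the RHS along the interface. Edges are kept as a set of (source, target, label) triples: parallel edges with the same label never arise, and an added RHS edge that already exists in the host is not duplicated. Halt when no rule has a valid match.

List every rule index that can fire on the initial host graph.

Answer: [R3]

Rewrite trace:
R0: no valid match — LHS pattern not found
R1: no valid match — LHS pattern not found
R2: no valid match — LHS pattern not found
R3: 4 valid matches — {0↦0, 1↦2, 2↦3}, {0↦0, 1↦2, 2↦5}, {0↦0, 1↦4, 2↦3} (+1 more)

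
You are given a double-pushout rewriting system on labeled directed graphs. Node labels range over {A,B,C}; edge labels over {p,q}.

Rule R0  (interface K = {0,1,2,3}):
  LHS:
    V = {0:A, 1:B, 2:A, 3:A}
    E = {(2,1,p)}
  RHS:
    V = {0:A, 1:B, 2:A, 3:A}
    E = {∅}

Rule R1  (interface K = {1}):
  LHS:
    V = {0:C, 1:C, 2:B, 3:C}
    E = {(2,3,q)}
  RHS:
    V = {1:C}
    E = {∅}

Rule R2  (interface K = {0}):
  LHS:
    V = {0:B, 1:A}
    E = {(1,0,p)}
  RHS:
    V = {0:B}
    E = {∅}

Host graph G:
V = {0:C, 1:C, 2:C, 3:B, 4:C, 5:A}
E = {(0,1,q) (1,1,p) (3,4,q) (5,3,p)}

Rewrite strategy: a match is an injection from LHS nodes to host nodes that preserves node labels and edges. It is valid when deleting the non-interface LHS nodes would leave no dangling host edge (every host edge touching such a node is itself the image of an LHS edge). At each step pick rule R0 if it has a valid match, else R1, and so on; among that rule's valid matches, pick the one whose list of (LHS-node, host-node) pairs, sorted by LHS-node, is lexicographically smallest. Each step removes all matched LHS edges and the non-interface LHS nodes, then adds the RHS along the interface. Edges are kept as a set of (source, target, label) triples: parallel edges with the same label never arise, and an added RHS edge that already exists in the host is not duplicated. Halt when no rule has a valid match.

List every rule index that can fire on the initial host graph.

Answer: [R2]

Steps:
R0: no valid match — LHS pattern not found
R1: no valid match — 6 raw matches, all fail dangling condition
R2: 1 valid match — {0↦3, 1↦5}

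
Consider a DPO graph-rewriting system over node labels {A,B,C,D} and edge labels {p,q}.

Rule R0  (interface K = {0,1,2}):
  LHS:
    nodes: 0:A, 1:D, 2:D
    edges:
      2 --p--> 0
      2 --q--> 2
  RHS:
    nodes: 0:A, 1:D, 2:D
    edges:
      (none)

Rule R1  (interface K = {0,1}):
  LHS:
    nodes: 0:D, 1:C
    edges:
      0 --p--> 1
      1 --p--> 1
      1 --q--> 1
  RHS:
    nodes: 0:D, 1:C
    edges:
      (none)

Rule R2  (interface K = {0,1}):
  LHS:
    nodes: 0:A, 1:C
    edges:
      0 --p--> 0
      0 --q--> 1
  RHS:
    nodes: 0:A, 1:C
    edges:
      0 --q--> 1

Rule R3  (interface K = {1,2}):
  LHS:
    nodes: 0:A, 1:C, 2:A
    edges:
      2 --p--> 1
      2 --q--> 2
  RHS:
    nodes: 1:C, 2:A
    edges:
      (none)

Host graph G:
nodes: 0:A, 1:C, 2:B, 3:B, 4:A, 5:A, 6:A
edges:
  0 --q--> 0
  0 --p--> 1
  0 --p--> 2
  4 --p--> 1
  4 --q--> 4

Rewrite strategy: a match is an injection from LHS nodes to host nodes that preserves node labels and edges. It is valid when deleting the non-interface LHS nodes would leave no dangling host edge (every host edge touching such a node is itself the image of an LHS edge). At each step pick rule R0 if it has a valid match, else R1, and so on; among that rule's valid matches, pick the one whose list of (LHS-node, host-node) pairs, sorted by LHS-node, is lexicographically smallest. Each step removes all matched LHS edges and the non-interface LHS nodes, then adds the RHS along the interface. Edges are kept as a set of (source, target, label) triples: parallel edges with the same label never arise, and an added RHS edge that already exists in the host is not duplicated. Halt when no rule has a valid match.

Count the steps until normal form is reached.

start.  V:7 E:5  edges: 0-q->0 0-p->1 0-p->2 4-p->1 4-q->4
1. fire R3 via {0↦5, 1↦1, 2↦0}  →  V:6 E:3  edges: 0-p->2 4-p->1 4-q->4
2. fire R3 via {0↦6, 1↦1, 2↦4}  →  V:5 E:1  edges: 0-p->2
normal form: no rule applies after step 2

Answer: 2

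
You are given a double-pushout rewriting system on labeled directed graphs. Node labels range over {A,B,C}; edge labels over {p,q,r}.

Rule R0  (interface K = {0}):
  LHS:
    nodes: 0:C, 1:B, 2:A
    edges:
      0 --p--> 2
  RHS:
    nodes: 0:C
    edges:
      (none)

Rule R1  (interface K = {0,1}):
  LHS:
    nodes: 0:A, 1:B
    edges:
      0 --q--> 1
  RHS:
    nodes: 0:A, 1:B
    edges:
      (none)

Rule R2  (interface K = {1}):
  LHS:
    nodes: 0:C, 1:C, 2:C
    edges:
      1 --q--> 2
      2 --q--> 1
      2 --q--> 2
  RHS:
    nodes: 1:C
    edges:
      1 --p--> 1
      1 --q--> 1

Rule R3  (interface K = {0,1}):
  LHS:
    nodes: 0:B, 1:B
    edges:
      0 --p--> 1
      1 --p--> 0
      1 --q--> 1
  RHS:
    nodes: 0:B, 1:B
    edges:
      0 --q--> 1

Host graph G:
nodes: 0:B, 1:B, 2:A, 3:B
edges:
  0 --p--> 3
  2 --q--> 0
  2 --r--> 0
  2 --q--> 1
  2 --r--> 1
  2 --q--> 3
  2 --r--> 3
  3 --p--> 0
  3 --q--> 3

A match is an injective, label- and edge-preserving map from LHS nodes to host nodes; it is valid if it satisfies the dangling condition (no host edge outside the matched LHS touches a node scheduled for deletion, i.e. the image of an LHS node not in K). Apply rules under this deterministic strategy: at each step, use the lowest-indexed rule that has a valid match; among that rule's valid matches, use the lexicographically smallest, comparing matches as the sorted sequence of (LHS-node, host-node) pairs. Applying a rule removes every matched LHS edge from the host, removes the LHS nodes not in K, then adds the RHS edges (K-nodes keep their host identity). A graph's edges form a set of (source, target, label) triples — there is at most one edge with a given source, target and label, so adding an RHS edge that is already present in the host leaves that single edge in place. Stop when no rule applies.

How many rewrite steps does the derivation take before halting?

Answer: 4

Steps:
start.  V:4 E:9  edges: 0-p->3 2-q->0 2-r->0 2-q->1 2-r->1 2-q->3 2-r->3 3-p->0 3-q->3
1. fire R1 via {0↦2, 1↦0}  →  V:4 E:8  edges: 0-p->3 2-r->0 2-q->1 2-r->1 2-q->3 2-r->3 3-p->0 3-q->3
2. fire R1 via {0↦2, 1↦1}  →  V:4 E:7  edges: 0-p->3 2-r->0 2-r->1 2-q->3 2-r->3 3-p->0 3-q->3
3. fire R1 via {0↦2, 1↦3}  →  V:4 E:6  edges: 0-p->3 2-r->0 2-r->1 2-r->3 3-p->0 3-q->3
4. fire R3 via {0↦0, 1↦3}  →  V:4 E:4  edges: 0-q->3 2-r->0 2-r->1 2-r->3
normal form: no rule applies after step 4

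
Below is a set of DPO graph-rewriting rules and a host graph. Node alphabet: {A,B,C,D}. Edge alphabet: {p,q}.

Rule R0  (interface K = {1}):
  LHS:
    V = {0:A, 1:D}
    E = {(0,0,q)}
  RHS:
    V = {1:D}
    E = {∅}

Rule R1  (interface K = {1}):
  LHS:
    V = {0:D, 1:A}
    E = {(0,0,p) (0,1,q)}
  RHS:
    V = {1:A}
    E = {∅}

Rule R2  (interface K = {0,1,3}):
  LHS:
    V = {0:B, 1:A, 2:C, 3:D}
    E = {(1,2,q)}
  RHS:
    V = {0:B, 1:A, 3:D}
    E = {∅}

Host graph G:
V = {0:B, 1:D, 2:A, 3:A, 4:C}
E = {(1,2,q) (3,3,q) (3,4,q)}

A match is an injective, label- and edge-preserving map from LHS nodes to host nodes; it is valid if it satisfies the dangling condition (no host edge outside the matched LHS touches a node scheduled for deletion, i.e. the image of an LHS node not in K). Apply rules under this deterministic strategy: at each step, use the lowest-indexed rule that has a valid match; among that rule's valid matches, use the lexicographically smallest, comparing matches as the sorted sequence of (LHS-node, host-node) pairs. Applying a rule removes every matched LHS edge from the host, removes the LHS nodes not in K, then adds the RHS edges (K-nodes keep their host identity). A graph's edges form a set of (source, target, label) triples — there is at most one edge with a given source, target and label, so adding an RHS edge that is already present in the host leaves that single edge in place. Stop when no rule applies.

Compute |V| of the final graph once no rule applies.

Answer: 3

Steps:
initial: |V|=5 |E|=3  E = 1-q->2 3-q->3 3-q->4
step 1: apply R2 at {0↦0, 1↦3, 2↦4, 3↦1}  → |V|=4 |E|=2  E = 1-q->2 3-q->3
step 2: apply R0 at {0↦3, 1↦1}  → |V|=3 |E|=1  E = 1-q->2
normal form: no rule applies after step 2
NF nodes: {0:B, 1:D, 2:A}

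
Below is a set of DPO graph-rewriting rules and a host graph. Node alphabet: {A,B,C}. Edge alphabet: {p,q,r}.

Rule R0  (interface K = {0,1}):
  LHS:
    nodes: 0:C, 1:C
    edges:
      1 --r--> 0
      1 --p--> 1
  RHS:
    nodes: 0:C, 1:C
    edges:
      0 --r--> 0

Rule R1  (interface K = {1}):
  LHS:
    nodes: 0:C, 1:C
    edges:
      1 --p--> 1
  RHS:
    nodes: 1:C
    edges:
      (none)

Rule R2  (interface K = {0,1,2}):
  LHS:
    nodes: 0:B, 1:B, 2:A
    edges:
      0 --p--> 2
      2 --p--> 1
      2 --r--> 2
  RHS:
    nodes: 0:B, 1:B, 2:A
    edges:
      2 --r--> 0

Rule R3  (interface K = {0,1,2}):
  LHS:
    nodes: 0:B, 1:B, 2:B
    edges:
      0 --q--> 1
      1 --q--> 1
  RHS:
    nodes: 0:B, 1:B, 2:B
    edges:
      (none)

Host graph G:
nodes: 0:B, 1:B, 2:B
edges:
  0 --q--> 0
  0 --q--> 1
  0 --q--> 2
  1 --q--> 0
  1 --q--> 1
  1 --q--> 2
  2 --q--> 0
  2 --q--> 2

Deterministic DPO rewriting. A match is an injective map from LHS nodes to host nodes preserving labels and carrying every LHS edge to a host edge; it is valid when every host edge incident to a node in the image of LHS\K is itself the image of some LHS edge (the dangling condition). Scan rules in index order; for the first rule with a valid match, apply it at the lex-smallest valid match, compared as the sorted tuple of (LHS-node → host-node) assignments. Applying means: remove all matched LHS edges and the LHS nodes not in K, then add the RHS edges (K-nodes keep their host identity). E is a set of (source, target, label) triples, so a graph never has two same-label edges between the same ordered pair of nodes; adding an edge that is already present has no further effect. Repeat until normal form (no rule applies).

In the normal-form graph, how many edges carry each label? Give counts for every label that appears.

Answer: q:2

Rewrite trace:
start.  V:3 E:8  edges: 0-q->0 0-q->1 0-q->2 1-q->0 1-q->1 1-q->2 2-q->0 2-q->2
1. fire R3 via {0↦0, 1↦1, 2↦2}  →  V:3 E:6  edges: 0-q->0 0-q->2 1-q->0 1-q->2 2-q->0 2-q->2
2. fire R3 via {0↦0, 1↦2, 2↦1}  →  V:3 E:4  edges: 0-q->0 1-q->0 1-q->2 2-q->0
3. fire R3 via {0↦1, 1↦0, 2↦2}  →  V:3 E:2  edges: 1-q->2 2-q->0
final graph: no rule applies after step 3
NF edges: [(1, 2, 'q'), (2, 0, 'q')]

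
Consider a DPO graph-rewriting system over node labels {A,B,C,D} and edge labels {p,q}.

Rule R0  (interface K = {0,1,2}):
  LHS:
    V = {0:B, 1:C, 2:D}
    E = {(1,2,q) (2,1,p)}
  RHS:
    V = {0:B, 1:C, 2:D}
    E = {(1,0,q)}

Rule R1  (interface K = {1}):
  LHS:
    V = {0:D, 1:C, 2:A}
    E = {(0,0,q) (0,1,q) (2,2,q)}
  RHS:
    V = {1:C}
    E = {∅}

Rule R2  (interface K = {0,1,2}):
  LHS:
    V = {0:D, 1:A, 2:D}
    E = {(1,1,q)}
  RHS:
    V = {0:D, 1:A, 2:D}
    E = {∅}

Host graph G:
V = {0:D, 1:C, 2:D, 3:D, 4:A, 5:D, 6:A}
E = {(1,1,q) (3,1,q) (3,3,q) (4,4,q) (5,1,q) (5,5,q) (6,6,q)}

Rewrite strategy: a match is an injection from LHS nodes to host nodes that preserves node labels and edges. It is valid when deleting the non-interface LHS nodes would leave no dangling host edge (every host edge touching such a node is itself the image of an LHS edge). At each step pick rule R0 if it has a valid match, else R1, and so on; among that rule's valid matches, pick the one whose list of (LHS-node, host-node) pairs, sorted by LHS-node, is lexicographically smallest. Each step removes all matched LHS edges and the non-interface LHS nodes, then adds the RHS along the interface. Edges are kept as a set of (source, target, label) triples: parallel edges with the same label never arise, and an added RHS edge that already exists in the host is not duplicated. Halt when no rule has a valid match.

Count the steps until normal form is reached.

Answer: 2

Steps:
initial: |V|=7 |E|=7  E = 1-q->1 3-q->1 3-q->3 4-q->4 5-q->1 5-q->5 6-q->6
step 1: apply R1 at {0↦3, 1↦1, 2↦4}  → |V|=5 |E|=4  E = 1-q->1 5-q->1 5-q->5 6-q->6
step 2: apply R1 at {0↦5, 1↦1, 2↦6}  → |V|=3 |E|=1  E = 1-q->1
normal form: no rule applies after step 2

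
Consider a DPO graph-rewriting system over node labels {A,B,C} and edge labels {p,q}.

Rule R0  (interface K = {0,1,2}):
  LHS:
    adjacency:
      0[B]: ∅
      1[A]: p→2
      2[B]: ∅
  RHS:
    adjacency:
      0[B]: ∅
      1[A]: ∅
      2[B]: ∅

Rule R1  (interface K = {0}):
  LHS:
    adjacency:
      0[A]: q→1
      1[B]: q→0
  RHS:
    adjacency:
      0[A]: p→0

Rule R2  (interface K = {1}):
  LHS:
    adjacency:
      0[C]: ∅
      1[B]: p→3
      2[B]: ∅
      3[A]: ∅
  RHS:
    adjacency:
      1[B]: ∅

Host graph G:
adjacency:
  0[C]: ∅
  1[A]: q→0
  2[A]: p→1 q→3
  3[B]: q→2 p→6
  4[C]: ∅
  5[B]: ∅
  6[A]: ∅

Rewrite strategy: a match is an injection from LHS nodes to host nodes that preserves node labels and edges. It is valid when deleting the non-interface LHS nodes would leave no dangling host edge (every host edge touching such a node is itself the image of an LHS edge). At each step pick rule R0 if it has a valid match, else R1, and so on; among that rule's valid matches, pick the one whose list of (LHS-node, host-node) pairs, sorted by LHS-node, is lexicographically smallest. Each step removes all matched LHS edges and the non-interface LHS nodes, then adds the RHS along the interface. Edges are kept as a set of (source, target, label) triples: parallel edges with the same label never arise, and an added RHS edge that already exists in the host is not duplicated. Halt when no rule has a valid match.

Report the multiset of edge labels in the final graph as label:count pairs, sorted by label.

start.  V:7 E:5  edges: 1-q->0 2-p->1 2-q->3 3-q->2 3-p->6
1. fire R2 via {0↦4, 1↦3, 2↦5, 3↦6}  →  V:4 E:4  edges: 1-q->0 2-p->1 2-q->3 3-q->2
2. fire R1 via {0↦2, 1↦3}  →  V:3 E:3  edges: 1-q->0 2-p->1 2-p->2
final graph: no rule applies after step 2
NF edges: [(1, 0, 'q'), (2, 1, 'p'), (2, 2, 'p')]

Answer: p:2 q:1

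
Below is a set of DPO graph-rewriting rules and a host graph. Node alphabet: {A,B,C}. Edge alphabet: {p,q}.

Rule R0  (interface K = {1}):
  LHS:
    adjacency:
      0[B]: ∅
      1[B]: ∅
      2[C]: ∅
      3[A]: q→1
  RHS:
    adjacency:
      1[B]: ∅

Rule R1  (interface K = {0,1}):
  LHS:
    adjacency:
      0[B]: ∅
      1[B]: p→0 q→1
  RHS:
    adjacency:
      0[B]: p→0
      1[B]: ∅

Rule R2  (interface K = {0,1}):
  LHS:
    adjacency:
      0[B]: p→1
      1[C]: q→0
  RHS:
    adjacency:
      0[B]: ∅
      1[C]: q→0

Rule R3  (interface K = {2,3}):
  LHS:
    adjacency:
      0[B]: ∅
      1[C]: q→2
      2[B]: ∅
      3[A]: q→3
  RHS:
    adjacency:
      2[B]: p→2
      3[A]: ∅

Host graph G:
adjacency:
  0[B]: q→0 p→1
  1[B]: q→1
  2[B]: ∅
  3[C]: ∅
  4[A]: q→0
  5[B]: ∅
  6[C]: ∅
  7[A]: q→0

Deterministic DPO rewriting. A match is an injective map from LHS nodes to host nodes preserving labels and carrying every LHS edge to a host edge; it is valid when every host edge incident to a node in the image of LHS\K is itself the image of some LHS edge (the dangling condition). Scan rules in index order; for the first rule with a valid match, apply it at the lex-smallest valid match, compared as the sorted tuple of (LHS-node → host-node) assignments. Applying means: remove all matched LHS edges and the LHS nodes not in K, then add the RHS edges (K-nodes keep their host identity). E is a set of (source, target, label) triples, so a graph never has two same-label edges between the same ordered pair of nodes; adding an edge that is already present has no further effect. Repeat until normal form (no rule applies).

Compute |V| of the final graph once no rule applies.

Answer: 2

Derivation:
initial: |V|=8 |E|=5  E = 0-q->0 0-p->1 1-q->1 4-q->0 7-q->0
step 1: apply R0 at {0↦2, 1↦0, 2↦3, 3↦4}  → |V|=5 |E|=4  E = 0-q->0 0-p->1 1-q->1 7-q->0
step 2: apply R0 at {0↦5, 1↦0, 2↦6, 3↦7}  → |V|=2 |E|=3  E = 0-q->0 0-p->1 1-q->1
step 3: apply R1 at {0↦1, 1↦0}  → |V|=2 |E|=2  E = 1-p->1 1-q->1
final graph: no rule applies after step 3
NF nodes: {0:B, 1:B}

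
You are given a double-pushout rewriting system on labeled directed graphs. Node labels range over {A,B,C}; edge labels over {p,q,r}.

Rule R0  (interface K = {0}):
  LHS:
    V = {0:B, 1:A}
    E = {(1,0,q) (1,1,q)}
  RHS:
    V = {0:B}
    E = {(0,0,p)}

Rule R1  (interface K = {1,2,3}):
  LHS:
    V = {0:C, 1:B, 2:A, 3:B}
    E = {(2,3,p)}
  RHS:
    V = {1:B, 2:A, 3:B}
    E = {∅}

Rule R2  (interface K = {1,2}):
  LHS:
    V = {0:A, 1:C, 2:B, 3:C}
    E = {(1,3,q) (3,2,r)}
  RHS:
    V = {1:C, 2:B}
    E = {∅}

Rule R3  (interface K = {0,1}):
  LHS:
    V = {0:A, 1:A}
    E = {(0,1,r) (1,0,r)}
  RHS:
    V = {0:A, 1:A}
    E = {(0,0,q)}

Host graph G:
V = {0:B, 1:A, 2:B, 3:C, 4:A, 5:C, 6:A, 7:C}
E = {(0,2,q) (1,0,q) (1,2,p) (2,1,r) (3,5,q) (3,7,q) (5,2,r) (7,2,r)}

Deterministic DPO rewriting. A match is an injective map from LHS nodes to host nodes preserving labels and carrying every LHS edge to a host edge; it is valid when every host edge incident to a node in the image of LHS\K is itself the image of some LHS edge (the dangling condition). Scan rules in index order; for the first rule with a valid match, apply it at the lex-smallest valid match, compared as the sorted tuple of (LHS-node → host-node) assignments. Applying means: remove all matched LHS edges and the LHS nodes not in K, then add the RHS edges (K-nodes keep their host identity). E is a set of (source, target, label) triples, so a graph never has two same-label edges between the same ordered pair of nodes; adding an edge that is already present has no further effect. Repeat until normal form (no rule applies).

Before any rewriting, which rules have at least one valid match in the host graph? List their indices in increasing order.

Answer: [R2]

Rewrite trace:
R0: no valid match — LHS pattern not found
R1: no valid match — 3 raw matches, all fail dangling condition
R2: 4 valid matches — {0↦4, 1↦3, 2↦2, 3↦5}, {0↦4, 1↦3, 2↦2, 3↦7}, {0↦6, 1↦3, 2↦2, 3↦5} (+1 more)
R3: no valid match — LHS pattern not found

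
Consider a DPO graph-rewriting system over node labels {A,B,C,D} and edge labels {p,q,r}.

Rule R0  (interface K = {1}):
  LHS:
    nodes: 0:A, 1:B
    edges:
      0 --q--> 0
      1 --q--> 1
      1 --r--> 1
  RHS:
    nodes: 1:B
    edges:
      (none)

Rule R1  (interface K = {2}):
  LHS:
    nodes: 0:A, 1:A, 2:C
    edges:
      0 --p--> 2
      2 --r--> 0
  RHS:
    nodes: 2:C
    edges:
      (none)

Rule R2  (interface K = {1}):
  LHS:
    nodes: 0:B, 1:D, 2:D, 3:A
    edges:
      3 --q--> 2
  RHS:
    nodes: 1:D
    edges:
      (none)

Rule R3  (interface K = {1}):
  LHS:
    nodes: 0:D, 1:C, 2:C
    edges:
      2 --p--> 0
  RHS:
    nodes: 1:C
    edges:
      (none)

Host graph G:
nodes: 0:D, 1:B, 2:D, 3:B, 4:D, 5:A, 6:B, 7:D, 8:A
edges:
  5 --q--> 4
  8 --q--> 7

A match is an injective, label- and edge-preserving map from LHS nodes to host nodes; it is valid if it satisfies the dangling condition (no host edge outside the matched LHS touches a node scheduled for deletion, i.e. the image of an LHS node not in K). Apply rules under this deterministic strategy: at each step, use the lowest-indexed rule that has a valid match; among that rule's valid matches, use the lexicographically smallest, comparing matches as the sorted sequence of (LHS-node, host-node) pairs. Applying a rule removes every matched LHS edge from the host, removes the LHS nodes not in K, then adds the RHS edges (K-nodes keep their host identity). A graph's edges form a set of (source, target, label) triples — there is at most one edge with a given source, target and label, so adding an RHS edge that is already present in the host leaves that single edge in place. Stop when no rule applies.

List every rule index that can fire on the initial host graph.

R0: no valid match — LHS pattern not found
R1: no valid match — LHS pattern not found
R2: 18 valid matches — {0↦1, 1↦0, 2↦4, 3↦5}, {0↦1, 1↦0, 2↦7, 3↦8}, {0↦1, 1↦2, 2↦4, 3↦5} (+15 more)
R3: no valid match — LHS pattern not found

Answer: [R2]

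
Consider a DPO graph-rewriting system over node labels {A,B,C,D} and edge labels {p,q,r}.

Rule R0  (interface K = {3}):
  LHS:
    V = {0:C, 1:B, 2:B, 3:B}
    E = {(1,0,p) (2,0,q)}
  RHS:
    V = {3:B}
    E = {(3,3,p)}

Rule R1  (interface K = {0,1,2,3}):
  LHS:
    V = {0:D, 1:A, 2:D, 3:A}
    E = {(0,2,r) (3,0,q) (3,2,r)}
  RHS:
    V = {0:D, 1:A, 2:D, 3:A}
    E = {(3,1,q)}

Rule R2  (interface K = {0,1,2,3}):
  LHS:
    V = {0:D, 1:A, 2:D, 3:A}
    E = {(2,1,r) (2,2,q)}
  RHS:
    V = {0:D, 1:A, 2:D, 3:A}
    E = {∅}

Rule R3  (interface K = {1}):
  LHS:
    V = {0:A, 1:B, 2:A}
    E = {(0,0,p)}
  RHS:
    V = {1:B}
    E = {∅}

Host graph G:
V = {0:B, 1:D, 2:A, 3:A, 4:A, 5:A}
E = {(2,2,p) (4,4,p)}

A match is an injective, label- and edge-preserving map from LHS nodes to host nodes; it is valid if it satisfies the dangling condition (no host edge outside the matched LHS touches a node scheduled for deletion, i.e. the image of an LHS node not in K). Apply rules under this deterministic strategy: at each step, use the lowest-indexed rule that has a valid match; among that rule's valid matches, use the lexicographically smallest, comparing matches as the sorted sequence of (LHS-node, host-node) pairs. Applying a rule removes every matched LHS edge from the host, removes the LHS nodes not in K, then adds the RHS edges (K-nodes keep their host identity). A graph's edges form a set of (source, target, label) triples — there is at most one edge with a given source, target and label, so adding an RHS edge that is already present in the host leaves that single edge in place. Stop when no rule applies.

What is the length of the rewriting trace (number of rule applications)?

Answer: 2

Derivation:
[0] host  ⇒  6 nodes, 2 edges  {2-p->2 4-p->4}
[1] R3 @ {0↦2, 1↦0, 2↦3}  ⇒  4 nodes, 1 edges  {4-p->4}
[2] R3 @ {0↦4, 1↦0, 2↦5}  ⇒  2 nodes, 0 edges  {∅}
halt: no rule applies after step 2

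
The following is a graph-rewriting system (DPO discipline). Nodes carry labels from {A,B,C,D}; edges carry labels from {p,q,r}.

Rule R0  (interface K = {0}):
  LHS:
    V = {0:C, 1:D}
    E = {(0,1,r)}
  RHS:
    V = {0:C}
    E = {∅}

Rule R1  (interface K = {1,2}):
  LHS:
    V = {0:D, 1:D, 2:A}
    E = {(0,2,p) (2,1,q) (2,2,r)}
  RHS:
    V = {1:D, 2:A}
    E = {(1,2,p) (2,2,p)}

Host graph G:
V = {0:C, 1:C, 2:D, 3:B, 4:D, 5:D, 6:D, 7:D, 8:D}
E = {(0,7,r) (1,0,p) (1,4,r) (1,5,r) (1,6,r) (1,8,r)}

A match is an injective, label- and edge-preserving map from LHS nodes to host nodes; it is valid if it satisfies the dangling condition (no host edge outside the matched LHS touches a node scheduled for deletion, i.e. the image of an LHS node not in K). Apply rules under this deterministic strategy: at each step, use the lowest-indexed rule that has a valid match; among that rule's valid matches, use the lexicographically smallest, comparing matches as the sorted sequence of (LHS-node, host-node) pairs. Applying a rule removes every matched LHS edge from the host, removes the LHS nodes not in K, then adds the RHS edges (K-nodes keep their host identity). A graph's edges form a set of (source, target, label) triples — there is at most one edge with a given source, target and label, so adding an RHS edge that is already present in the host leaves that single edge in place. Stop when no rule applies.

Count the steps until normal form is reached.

Answer: 5

Derivation:
initial: |V|=9 |E|=6  E = 0-r->7 1-p->0 1-r->4 1-r->5 1-r->6 1-r->8
step 1: apply R0 at {0↦0, 1↦7}  → |V|=8 |E|=5  E = 1-p->0 1-r->4 1-r->5 1-r->6 1-r->8
step 2: apply R0 at {0↦1, 1↦4}  → |V|=7 |E|=4  E = 1-p->0 1-r->5 1-r->6 1-r->8
step 3: apply R0 at {0↦1, 1↦5}  → |V|=6 |E|=3  E = 1-p->0 1-r->6 1-r->8
step 4: apply R0 at {0↦1, 1↦6}  → |V|=5 |E|=2  E = 1-p->0 1-r->8
step 5: apply R0 at {0↦1, 1↦8}  → |V|=4 |E|=1  E = 1-p->0
final graph: no rule applies after step 5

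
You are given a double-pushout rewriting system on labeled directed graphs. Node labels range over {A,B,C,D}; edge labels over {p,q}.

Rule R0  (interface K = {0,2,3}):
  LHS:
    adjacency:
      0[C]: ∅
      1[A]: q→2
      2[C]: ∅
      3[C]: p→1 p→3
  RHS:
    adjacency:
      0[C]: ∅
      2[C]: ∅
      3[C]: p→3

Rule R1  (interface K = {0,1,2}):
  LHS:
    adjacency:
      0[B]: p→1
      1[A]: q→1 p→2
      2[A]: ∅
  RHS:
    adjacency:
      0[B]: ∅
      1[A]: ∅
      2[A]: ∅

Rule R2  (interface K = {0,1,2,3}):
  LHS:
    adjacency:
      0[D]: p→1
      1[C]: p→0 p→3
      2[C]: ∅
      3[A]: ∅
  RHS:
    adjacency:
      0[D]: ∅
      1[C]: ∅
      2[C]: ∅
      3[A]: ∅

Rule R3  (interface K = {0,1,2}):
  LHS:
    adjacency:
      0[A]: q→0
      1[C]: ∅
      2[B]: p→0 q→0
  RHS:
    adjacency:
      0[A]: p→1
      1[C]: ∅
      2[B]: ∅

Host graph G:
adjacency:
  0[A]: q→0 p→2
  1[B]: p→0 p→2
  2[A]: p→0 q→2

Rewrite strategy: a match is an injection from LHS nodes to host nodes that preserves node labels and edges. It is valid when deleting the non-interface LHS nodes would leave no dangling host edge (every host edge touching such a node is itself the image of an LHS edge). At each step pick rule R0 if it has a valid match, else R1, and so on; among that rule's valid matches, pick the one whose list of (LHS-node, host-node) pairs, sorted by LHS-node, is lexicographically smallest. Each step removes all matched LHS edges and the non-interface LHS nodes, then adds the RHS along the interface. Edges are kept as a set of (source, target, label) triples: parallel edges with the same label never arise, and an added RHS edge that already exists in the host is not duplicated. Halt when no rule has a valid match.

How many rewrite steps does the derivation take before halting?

Answer: 2

Derivation:
start.  V:3 E:6  edges: 0-q->0 0-p->2 1-p->0 1-p->2 2-p->0 2-q->2
1. fire R1 via {0↦1, 1↦0, 2↦2}  →  V:3 E:3  edges: 1-p->2 2-p->0 2-q->2
2. fire R1 via {0↦1, 1↦2, 2↦0}  →  V:3 E:0  edges: ∅
normal form: no rule applies after step 2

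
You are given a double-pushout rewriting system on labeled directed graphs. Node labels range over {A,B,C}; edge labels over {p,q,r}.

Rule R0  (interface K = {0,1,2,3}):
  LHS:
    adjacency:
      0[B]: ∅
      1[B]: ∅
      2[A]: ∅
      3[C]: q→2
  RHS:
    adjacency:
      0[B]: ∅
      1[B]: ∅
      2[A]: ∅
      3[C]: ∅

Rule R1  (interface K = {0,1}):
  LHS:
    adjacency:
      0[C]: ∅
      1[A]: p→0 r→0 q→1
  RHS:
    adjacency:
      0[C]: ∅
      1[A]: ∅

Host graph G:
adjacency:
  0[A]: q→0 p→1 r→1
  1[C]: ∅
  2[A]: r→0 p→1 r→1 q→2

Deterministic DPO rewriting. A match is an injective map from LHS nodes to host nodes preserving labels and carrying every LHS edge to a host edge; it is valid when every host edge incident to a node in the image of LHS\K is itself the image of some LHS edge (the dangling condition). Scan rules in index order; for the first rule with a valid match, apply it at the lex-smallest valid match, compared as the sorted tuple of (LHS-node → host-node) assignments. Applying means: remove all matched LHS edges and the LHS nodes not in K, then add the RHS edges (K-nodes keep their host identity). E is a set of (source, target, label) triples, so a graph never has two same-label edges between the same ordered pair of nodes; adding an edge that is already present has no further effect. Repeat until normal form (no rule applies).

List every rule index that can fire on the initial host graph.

R0: no valid match — LHS pattern not found
R1: 2 valid matches — {0↦1, 1↦0}, {0↦1, 1↦2}

Answer: [R1]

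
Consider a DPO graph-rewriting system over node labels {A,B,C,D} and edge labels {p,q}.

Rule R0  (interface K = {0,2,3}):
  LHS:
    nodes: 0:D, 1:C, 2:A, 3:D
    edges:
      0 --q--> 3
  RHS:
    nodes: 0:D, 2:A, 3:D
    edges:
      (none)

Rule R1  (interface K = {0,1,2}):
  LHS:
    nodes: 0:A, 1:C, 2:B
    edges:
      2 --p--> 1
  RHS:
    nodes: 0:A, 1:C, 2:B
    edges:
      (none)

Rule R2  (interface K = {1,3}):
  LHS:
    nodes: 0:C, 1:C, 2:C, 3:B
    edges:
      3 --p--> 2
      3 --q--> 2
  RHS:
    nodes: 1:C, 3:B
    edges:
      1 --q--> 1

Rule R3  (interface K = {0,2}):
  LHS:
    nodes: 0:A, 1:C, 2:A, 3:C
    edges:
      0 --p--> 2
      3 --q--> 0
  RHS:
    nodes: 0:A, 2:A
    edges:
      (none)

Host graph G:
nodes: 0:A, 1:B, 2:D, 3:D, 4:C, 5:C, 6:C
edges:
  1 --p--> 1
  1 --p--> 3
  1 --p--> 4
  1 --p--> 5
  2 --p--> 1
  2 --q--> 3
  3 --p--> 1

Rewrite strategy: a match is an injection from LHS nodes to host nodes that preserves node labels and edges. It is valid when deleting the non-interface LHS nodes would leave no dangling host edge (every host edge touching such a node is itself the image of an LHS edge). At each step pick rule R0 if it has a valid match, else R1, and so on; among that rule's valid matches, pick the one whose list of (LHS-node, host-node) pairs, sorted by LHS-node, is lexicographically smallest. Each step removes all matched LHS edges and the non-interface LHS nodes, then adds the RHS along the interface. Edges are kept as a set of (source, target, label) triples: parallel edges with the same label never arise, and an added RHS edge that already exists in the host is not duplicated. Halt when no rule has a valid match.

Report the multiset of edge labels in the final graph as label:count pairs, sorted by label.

Answer: p:4

Derivation:
initial: |V|=7 |E|=7  E = 1-p->1 1-p->3 1-p->4 1-p->5 2-p->1 2-q->3 3-p->1
step 1: apply R0 at {0↦2, 1↦6, 2↦0, 3↦3}  → |V|=6 |E|=6  E = 1-p->1 1-p->3 1-p->4 1-p->5 2-p->1 3-p->1
step 2: apply R1 at {0↦0, 1↦4, 2↦1}  → |V|=6 |E|=5  E = 1-p->1 1-p->3 1-p->5 2-p->1 3-p->1
step 3: apply R1 at {0↦0, 1↦5, 2↦1}  → |V|=6 |E|=4  E = 1-p->1 1-p->3 2-p->1 3-p->1
halt: no rule applies after step 3
NF edges: [(1, 1, 'p'), (1, 3, 'p'), (2, 1, 'p'), (3, 1, 'p')]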